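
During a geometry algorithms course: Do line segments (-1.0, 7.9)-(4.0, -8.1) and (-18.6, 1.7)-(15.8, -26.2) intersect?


Cross products: d1=704.32, d2=293.42, d3=-312.6, d4=98.3
d1*d2 < 0 and d3*d4 < 0? no

No, they don't intersect


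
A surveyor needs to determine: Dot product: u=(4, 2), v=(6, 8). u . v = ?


u . v = u_x*v_x + u_y*v_y = 4*6 + 2*8
= 24 + 16 = 40

40


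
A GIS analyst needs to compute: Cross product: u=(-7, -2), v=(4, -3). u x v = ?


u x v = u_x*v_y - u_y*v_x = (-7)*(-3) - (-2)*4
= 21 - (-8) = 29

29


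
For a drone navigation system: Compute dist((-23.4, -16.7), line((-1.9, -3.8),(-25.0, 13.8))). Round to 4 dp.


|cross product| = 676.39
|line direction| = sqrt(843.37) = 29.0408
Distance = 676.39/sqrt(843.37) = 23.291

23.291


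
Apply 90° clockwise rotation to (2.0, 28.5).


90° CW: (x,y) -> (y, -x)
(2,28.5) -> (28.5, -2)

(28.5, -2)


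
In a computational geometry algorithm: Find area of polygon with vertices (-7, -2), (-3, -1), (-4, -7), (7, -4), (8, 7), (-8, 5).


Shoelace sum: ((-7)*(-1) - (-3)*(-2)) + ((-3)*(-7) - (-4)*(-1)) + ((-4)*(-4) - 7*(-7)) + (7*7 - 8*(-4)) + (8*5 - (-8)*7) + ((-8)*(-2) - (-7)*5)
= 311
Area = |311|/2 = 155.5

155.5


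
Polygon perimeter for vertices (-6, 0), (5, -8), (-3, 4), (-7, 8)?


Sides: (-6, 0)->(5, -8): sqrt(185) = 13.601471, (5, -8)->(-3, 4): sqrt(208) = 14.422205, (-3, 4)->(-7, 8): sqrt(32) = 5.656854, (-7, 8)->(-6, 0): sqrt(65) = 8.062258
Sum = 41.742788
Perimeter = 41.7428

41.7428


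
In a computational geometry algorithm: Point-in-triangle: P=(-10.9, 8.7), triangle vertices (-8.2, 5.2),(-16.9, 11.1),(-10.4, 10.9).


Cross products: AB x AP = -14.52, BC x BP = -14.4, CA x CP = -7.69
All same sign? yes

Yes, inside


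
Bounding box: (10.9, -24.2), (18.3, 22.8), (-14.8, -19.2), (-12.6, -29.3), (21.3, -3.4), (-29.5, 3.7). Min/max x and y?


x range: [-29.5, 21.3]
y range: [-29.3, 22.8]
Bounding box: (-29.5,-29.3) to (21.3,22.8)

(-29.5,-29.3) to (21.3,22.8)


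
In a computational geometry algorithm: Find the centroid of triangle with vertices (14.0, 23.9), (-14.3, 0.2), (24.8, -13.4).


Centroid = ((x_A+x_B+x_C)/3, (y_A+y_B+y_C)/3)
= ((14+(-14.3)+24.8)/3, (23.9+0.2+(-13.4))/3)
= (8.1667, 3.5667)

(8.1667, 3.5667)


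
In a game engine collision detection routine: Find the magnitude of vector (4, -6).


|u| = sqrt(4^2 + (-6)^2) = sqrt(52) = 7.2111

7.2111


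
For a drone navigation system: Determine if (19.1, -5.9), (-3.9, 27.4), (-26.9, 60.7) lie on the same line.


Cross product: ((-3.9)-19.1)*(60.7-(-5.9)) - (27.4-(-5.9))*((-26.9)-19.1)
= 0

Yes, collinear


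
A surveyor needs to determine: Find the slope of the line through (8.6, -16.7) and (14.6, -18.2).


slope = (y2-y1)/(x2-x1) = ((-18.2)-(-16.7))/(14.6-8.6) = (-1.5)/6 = -0.25

-0.25


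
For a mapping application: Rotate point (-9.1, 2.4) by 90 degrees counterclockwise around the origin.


90° CCW: (x,y) -> (-y, x)
(-9.1,2.4) -> (-2.4, -9.1)

(-2.4, -9.1)


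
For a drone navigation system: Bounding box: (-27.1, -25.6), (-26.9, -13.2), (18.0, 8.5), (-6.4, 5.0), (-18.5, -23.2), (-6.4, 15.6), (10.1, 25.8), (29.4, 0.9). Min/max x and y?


x range: [-27.1, 29.4]
y range: [-25.6, 25.8]
Bounding box: (-27.1,-25.6) to (29.4,25.8)

(-27.1,-25.6) to (29.4,25.8)


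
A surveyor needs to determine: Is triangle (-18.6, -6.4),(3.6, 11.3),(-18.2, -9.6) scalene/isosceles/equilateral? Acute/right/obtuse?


Side lengths squared: AB^2=806.13, BC^2=912.05, CA^2=10.4
Sorted: [10.4, 806.13, 912.05]
By sides: Scalene, By angles: Obtuse

Scalene, Obtuse


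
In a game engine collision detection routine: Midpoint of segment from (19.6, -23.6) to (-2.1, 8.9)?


M = ((19.6+(-2.1))/2, ((-23.6)+8.9)/2)
= (8.75, -7.35)

(8.75, -7.35)


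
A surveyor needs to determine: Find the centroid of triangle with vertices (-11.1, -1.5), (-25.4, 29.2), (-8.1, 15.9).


Centroid = ((x_A+x_B+x_C)/3, (y_A+y_B+y_C)/3)
= (((-11.1)+(-25.4)+(-8.1))/3, ((-1.5)+29.2+15.9)/3)
= (-14.8667, 14.5333)

(-14.8667, 14.5333)


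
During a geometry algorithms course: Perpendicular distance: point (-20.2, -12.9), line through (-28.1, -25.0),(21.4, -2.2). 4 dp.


|cross product| = 418.83
|line direction| = sqrt(2970.09) = 54.4985
Distance = 418.83/sqrt(2970.09) = 7.6852

7.6852


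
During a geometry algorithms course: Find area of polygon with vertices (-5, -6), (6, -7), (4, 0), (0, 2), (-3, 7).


Shoelace sum: ((-5)*(-7) - 6*(-6)) + (6*0 - 4*(-7)) + (4*2 - 0*0) + (0*7 - (-3)*2) + ((-3)*(-6) - (-5)*7)
= 166
Area = |166|/2 = 83

83


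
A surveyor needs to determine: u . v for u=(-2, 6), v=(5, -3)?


u . v = u_x*v_x + u_y*v_y = (-2)*5 + 6*(-3)
= (-10) + (-18) = -28

-28


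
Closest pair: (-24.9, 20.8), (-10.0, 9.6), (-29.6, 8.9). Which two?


d(P0,P1) = 18.64, d(P0,P2) = 12.7945, d(P1,P2) = 19.6125
Closest: P0 and P2

Closest pair: (-24.9, 20.8) and (-29.6, 8.9), distance = 12.7945


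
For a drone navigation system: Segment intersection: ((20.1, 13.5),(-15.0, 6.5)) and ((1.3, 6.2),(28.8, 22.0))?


Cross products: d1=-96.29, d2=265.79, d3=124.63, d4=-237.45
d1*d2 < 0 and d3*d4 < 0? yes

Yes, they intersect


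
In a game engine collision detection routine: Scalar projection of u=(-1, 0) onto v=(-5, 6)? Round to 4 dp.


u.v = 5, |v| = sqrt(61) = 7.8102
Scalar projection = u.v / |v| = 5 / sqrt(61) = 0.6402

0.6402


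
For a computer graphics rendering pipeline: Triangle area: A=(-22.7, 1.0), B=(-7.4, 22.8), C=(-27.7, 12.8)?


Area = |x_A(y_B-y_C) + x_B(y_C-y_A) + x_C(y_A-y_B)|/2
= |(-227) + (-87.32) + 603.86|/2
= 289.54/2 = 144.77

144.77


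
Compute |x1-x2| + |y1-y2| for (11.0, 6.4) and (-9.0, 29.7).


|11-(-9)| + |6.4-29.7| = 20 + 23.3 = 43.3

43.3


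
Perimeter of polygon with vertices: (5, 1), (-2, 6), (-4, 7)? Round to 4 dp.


Sides: (5, 1)->(-2, 6): sqrt(74) = 8.602325, (-2, 6)->(-4, 7): sqrt(5) = 2.236068, (-4, 7)->(5, 1): sqrt(117) = 10.816654
Sum = 21.655047
Perimeter = 21.655

21.655


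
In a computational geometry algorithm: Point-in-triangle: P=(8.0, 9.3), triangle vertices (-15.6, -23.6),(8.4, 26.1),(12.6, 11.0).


Cross products: AB x AP = -383.32, BC x BP = -76.6, CA x CP = -111.22
All same sign? yes

Yes, inside


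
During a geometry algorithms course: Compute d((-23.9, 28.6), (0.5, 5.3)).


dx=24.4, dy=-23.3
d^2 = 24.4^2 + (-23.3)^2 = 1138.25
d = sqrt(1138.25) = 33.738

33.738


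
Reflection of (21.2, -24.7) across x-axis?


Reflection over x-axis: (x,y) -> (x,-y)
(21.2, -24.7) -> (21.2, 24.7)

(21.2, 24.7)


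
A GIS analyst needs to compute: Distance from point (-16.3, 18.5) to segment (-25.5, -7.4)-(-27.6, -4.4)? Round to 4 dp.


Project P onto AB: t = 1 (clamped to [0,1])
Closest point on segment: (-27.6, -4.4)
Distance: 25.5362

25.5362


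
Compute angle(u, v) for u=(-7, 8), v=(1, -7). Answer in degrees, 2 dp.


u.v = -63, |u| = sqrt(113) = 10.6301, |v| = sqrt(50) = 7.0711
cos(theta) = u.v/(|u||v|) = -63/sqrt(5650) = -0.83814
theta = acos(-0.83814) = 146.94 degrees

146.94 degrees


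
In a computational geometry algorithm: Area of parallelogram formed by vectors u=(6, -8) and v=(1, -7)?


|u x v| = |6*(-7) - (-8)*1|
= |(-42) - (-8)| = 34

34


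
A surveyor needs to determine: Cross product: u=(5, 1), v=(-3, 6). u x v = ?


u x v = u_x*v_y - u_y*v_x = 5*6 - 1*(-3)
= 30 - (-3) = 33

33


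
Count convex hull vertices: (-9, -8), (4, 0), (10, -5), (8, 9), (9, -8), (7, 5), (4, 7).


Convex hull vertices (CCW): (-9, -8), (9, -8), (10, -5), (8, 9), (4, 7)
Count = 5

5


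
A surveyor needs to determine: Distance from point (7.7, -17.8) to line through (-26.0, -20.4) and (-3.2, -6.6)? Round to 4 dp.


|cross product| = 405.78
|line direction| = sqrt(710.28) = 26.6511
Distance = 405.78/sqrt(710.28) = 15.2257

15.2257


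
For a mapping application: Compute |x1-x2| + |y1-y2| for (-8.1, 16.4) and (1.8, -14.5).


|(-8.1)-1.8| + |16.4-(-14.5)| = 9.9 + 30.9 = 40.8

40.8


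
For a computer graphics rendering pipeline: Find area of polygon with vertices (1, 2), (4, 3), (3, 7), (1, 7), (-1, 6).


Shoelace sum: (1*3 - 4*2) + (4*7 - 3*3) + (3*7 - 1*7) + (1*6 - (-1)*7) + ((-1)*2 - 1*6)
= 33
Area = |33|/2 = 16.5

16.5


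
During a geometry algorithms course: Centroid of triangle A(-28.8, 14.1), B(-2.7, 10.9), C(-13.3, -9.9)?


Centroid = ((x_A+x_B+x_C)/3, (y_A+y_B+y_C)/3)
= (((-28.8)+(-2.7)+(-13.3))/3, (14.1+10.9+(-9.9))/3)
= (-14.9333, 5.0333)

(-14.9333, 5.0333)


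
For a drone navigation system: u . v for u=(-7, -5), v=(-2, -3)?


u . v = u_x*v_x + u_y*v_y = (-7)*(-2) + (-5)*(-3)
= 14 + 15 = 29

29


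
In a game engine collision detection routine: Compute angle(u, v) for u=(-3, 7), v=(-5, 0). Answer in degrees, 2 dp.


u.v = 15, |u| = sqrt(58) = 7.6158, |v| = sqrt(25) = 5
cos(theta) = u.v/(|u||v|) = 15/sqrt(1450) = 0.393919
theta = acos(0.393919) = 66.8 degrees

66.8 degrees


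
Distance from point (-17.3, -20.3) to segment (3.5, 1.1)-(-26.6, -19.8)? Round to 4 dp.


Project P onto AB: t = 0.7993 (clamped to [0,1])
Closest point on segment: (-20.5595, -15.6057)
Distance: 5.7149

5.7149


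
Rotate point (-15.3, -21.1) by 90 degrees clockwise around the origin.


90° CW: (x,y) -> (y, -x)
(-15.3,-21.1) -> (-21.1, 15.3)

(-21.1, 15.3)


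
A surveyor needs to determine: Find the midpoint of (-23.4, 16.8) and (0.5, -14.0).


M = (((-23.4)+0.5)/2, (16.8+(-14))/2)
= (-11.45, 1.4)

(-11.45, 1.4)


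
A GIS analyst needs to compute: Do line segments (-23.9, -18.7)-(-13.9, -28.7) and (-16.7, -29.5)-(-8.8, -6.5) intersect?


Cross products: d1=250.92, d2=-58.08, d3=-36, d4=273
d1*d2 < 0 and d3*d4 < 0? yes

Yes, they intersect


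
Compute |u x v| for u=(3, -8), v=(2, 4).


|u x v| = |3*4 - (-8)*2|
= |12 - (-16)| = 28

28


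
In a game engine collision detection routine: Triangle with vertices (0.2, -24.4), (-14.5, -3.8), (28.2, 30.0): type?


Side lengths squared: AB^2=640.45, BC^2=2965.73, CA^2=3743.36
Sorted: [640.45, 2965.73, 3743.36]
By sides: Scalene, By angles: Obtuse

Scalene, Obtuse


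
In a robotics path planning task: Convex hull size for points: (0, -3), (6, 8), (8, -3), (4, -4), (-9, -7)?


Convex hull vertices (CCW): (-9, -7), (4, -4), (8, -3), (6, 8)
Count = 4

4


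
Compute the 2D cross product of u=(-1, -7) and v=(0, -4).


u x v = u_x*v_y - u_y*v_x = (-1)*(-4) - (-7)*0
= 4 - 0 = 4

4


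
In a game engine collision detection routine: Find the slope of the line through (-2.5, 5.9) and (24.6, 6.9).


slope = (y2-y1)/(x2-x1) = (6.9-5.9)/(24.6-(-2.5)) = 1/27.1 = 0.0369

0.0369


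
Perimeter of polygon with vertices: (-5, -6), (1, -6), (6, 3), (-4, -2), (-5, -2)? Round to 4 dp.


Sides: (-5, -6)->(1, -6): sqrt(36) = 6, (1, -6)->(6, 3): sqrt(106) = 10.29563, (6, 3)->(-4, -2): sqrt(125) = 11.18034, (-4, -2)->(-5, -2): sqrt(1) = 1, (-5, -2)->(-5, -6): sqrt(16) = 4
Sum = 32.47597
Perimeter = 32.476

32.476


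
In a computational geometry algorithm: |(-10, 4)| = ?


|u| = sqrt((-10)^2 + 4^2) = sqrt(116) = 10.7703

10.7703


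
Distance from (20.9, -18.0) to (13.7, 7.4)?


dx=-7.2, dy=25.4
d^2 = (-7.2)^2 + 25.4^2 = 697
d = sqrt(697) = 26.4008

26.4008


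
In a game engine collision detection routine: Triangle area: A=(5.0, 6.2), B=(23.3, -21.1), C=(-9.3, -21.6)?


Area = |x_A(y_B-y_C) + x_B(y_C-y_A) + x_C(y_A-y_B)|/2
= |2.5 + (-647.74) + (-253.89)|/2
= 899.13/2 = 449.565

449.565


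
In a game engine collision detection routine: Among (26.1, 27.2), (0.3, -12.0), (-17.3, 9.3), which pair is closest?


d(P0,P1) = 46.9285, d(P0,P2) = 46.9465, d(P1,P2) = 27.6306
Closest: P1 and P2

Closest pair: (0.3, -12.0) and (-17.3, 9.3), distance = 27.6306


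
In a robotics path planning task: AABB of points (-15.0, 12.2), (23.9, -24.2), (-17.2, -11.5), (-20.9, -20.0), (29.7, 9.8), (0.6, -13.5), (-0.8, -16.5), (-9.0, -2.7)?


x range: [-20.9, 29.7]
y range: [-24.2, 12.2]
Bounding box: (-20.9,-24.2) to (29.7,12.2)

(-20.9,-24.2) to (29.7,12.2)


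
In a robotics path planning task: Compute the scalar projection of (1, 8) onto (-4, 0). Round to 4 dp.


u.v = -4, |v| = sqrt(16) = 4
Scalar projection = u.v / |v| = -4 / sqrt(16) = -1

-1


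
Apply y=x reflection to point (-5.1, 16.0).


Reflection over y=x: (x,y) -> (y,x)
(-5.1, 16) -> (16, -5.1)

(16, -5.1)


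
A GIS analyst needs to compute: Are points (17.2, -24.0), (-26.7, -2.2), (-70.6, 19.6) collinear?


Cross product: ((-26.7)-17.2)*(19.6-(-24)) - ((-2.2)-(-24))*((-70.6)-17.2)
= 0

Yes, collinear


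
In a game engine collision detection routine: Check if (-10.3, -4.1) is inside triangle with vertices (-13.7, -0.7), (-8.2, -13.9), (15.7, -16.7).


Cross products: AB x AP = 26.18, BC x BP = 228.34, CA x CP = 45.56
All same sign? yes

Yes, inside


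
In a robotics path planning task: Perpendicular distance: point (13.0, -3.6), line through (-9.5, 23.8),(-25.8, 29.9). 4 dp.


|cross product| = 309.37
|line direction| = sqrt(302.9) = 17.404
Distance = 309.37/sqrt(302.9) = 17.7758

17.7758


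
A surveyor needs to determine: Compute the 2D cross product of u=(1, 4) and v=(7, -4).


u x v = u_x*v_y - u_y*v_x = 1*(-4) - 4*7
= (-4) - 28 = -32

-32


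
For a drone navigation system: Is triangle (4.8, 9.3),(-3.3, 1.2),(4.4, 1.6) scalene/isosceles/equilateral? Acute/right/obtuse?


Side lengths squared: AB^2=131.22, BC^2=59.45, CA^2=59.45
Sorted: [59.45, 59.45, 131.22]
By sides: Isosceles, By angles: Obtuse

Isosceles, Obtuse


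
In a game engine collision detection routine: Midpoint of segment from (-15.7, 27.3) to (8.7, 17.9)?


M = (((-15.7)+8.7)/2, (27.3+17.9)/2)
= (-3.5, 22.6)

(-3.5, 22.6)


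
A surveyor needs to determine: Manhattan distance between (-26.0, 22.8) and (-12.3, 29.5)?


|(-26)-(-12.3)| + |22.8-29.5| = 13.7 + 6.7 = 20.4

20.4


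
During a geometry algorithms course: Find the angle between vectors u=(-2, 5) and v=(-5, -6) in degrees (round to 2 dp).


u.v = -20, |u| = sqrt(29) = 5.3852, |v| = sqrt(61) = 7.8102
cos(theta) = u.v/(|u||v|) = -20/sqrt(1769) = -0.475517
theta = acos(-0.475517) = 118.39 degrees

118.39 degrees


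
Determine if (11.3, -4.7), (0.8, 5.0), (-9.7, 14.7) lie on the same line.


Cross product: (0.8-11.3)*(14.7-(-4.7)) - (5-(-4.7))*((-9.7)-11.3)
= 0

Yes, collinear


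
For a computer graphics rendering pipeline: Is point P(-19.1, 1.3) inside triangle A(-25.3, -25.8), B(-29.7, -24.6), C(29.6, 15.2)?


Cross products: AB x AP = -126.68, BC x BP = 1113.99, CA x CP = -1233.59
All same sign? no

No, outside


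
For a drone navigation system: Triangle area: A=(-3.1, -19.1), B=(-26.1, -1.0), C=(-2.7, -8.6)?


Area = |x_A(y_B-y_C) + x_B(y_C-y_A) + x_C(y_A-y_B)|/2
= |(-23.56) + (-274.05) + 48.87|/2
= 248.74/2 = 124.37

124.37


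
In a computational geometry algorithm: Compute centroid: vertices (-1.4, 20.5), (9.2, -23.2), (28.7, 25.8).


Centroid = ((x_A+x_B+x_C)/3, (y_A+y_B+y_C)/3)
= (((-1.4)+9.2+28.7)/3, (20.5+(-23.2)+25.8)/3)
= (12.1667, 7.7)

(12.1667, 7.7)


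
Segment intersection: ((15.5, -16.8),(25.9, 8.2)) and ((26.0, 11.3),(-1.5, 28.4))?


Cross products: d1=952.3, d2=86.96, d3=29.74, d4=895.08
d1*d2 < 0 and d3*d4 < 0? no

No, they don't intersect


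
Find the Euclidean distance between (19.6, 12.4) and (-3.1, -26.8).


dx=-22.7, dy=-39.2
d^2 = (-22.7)^2 + (-39.2)^2 = 2051.93
d = sqrt(2051.93) = 45.2982

45.2982


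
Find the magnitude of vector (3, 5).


|u| = sqrt(3^2 + 5^2) = sqrt(34) = 5.831

5.831


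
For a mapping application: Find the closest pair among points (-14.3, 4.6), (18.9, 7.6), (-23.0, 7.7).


d(P0,P1) = 33.3353, d(P0,P2) = 9.2358, d(P1,P2) = 41.9001
Closest: P0 and P2

Closest pair: (-14.3, 4.6) and (-23.0, 7.7), distance = 9.2358


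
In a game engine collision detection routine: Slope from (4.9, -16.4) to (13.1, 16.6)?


slope = (y2-y1)/(x2-x1) = (16.6-(-16.4))/(13.1-4.9) = 33/8.2 = 4.0244

4.0244


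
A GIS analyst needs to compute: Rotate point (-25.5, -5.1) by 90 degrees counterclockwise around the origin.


90° CCW: (x,y) -> (-y, x)
(-25.5,-5.1) -> (5.1, -25.5)

(5.1, -25.5)


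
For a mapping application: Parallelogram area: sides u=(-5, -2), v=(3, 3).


|u x v| = |(-5)*3 - (-2)*3|
= |(-15) - (-6)| = 9

9


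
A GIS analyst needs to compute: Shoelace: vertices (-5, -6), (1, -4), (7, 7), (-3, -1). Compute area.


Shoelace sum: ((-5)*(-4) - 1*(-6)) + (1*7 - 7*(-4)) + (7*(-1) - (-3)*7) + ((-3)*(-6) - (-5)*(-1))
= 88
Area = |88|/2 = 44

44


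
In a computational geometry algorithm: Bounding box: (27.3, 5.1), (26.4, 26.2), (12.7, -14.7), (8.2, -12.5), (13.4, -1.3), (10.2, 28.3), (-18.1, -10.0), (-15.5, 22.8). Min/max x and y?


x range: [-18.1, 27.3]
y range: [-14.7, 28.3]
Bounding box: (-18.1,-14.7) to (27.3,28.3)

(-18.1,-14.7) to (27.3,28.3)


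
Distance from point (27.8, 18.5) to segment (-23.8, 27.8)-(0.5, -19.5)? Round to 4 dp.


Project P onto AB: t = 0.599 (clamped to [0,1])
Closest point on segment: (-9.2449, -0.5315)
Distance: 41.6476

41.6476


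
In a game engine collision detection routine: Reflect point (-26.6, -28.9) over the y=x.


Reflection over y=x: (x,y) -> (y,x)
(-26.6, -28.9) -> (-28.9, -26.6)

(-28.9, -26.6)


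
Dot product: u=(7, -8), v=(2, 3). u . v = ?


u . v = u_x*v_x + u_y*v_y = 7*2 + (-8)*3
= 14 + (-24) = -10

-10


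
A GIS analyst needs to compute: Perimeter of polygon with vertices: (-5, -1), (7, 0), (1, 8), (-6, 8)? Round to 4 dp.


Sides: (-5, -1)->(7, 0): sqrt(145) = 12.041595, (7, 0)->(1, 8): sqrt(100) = 10, (1, 8)->(-6, 8): sqrt(49) = 7, (-6, 8)->(-5, -1): sqrt(82) = 9.055385
Sum = 38.09698
Perimeter = 38.097

38.097


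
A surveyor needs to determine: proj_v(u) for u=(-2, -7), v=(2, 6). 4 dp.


u.v = -46, |v| = sqrt(40) = 6.3246
Scalar projection = u.v / |v| = -46 / sqrt(40) = -7.2732

-7.2732


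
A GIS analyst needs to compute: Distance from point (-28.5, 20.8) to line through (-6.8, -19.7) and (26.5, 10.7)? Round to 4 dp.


|cross product| = 2008.33
|line direction| = sqrt(2033.05) = 45.0894
Distance = 2008.33/sqrt(2033.05) = 44.5411

44.5411


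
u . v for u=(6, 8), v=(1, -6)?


u . v = u_x*v_x + u_y*v_y = 6*1 + 8*(-6)
= 6 + (-48) = -42

-42


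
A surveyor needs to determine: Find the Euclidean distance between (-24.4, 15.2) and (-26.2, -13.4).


dx=-1.8, dy=-28.6
d^2 = (-1.8)^2 + (-28.6)^2 = 821.2
d = sqrt(821.2) = 28.6566

28.6566


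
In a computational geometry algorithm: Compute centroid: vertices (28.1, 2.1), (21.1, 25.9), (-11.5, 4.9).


Centroid = ((x_A+x_B+x_C)/3, (y_A+y_B+y_C)/3)
= ((28.1+21.1+(-11.5))/3, (2.1+25.9+4.9)/3)
= (12.5667, 10.9667)

(12.5667, 10.9667)


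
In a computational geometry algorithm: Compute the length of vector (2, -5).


|u| = sqrt(2^2 + (-5)^2) = sqrt(29) = 5.3852

5.3852


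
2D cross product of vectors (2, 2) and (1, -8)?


u x v = u_x*v_y - u_y*v_x = 2*(-8) - 2*1
= (-16) - 2 = -18

-18


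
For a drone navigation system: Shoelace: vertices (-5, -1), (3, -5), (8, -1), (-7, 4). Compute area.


Shoelace sum: ((-5)*(-5) - 3*(-1)) + (3*(-1) - 8*(-5)) + (8*4 - (-7)*(-1)) + ((-7)*(-1) - (-5)*4)
= 117
Area = |117|/2 = 58.5

58.5


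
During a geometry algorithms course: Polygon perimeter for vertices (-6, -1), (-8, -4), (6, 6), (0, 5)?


Sides: (-6, -1)->(-8, -4): sqrt(13) = 3.605551, (-8, -4)->(6, 6): sqrt(296) = 17.204651, (6, 6)->(0, 5): sqrt(37) = 6.082763, (0, 5)->(-6, -1): sqrt(72) = 8.485281
Sum = 35.378246
Perimeter = 35.3782

35.3782


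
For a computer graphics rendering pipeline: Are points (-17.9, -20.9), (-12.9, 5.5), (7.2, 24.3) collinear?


Cross product: ((-12.9)-(-17.9))*(24.3-(-20.9)) - (5.5-(-20.9))*(7.2-(-17.9))
= -436.64

No, not collinear


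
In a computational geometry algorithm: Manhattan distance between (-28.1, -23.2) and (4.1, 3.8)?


|(-28.1)-4.1| + |(-23.2)-3.8| = 32.2 + 27 = 59.2

59.2


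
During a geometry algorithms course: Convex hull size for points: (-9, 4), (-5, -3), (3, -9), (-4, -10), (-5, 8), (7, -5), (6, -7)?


Convex hull vertices (CCW): (-9, 4), (-4, -10), (3, -9), (6, -7), (7, -5), (-5, 8)
Count = 6

6


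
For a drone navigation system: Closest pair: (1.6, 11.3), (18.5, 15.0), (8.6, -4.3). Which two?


d(P0,P1) = 17.3003, d(P0,P2) = 17.0985, d(P1,P2) = 21.691
Closest: P0 and P2

Closest pair: (1.6, 11.3) and (8.6, -4.3), distance = 17.0985


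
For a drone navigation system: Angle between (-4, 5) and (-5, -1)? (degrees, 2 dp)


u.v = 15, |u| = sqrt(41) = 6.4031, |v| = sqrt(26) = 5.099
cos(theta) = u.v/(|u||v|) = 15/sqrt(1066) = 0.459423
theta = acos(0.459423) = 62.65 degrees

62.65 degrees


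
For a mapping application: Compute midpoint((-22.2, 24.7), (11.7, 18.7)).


M = (((-22.2)+11.7)/2, (24.7+18.7)/2)
= (-5.25, 21.7)

(-5.25, 21.7)


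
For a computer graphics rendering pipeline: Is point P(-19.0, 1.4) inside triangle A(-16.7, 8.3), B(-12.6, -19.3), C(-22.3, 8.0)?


Cross products: AB x AP = -91.77, BC x BP = -26.07, CA x CP = -37.95
All same sign? yes

Yes, inside


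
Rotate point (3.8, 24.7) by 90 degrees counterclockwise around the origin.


90° CCW: (x,y) -> (-y, x)
(3.8,24.7) -> (-24.7, 3.8)

(-24.7, 3.8)


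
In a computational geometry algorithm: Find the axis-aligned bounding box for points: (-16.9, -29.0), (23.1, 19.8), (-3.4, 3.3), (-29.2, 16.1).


x range: [-29.2, 23.1]
y range: [-29, 19.8]
Bounding box: (-29.2,-29) to (23.1,19.8)

(-29.2,-29) to (23.1,19.8)


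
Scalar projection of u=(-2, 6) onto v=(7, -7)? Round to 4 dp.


u.v = -56, |v| = sqrt(98) = 9.8995
Scalar projection = u.v / |v| = -56 / sqrt(98) = -5.6569

-5.6569


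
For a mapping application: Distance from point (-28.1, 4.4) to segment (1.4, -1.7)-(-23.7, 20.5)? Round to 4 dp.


Project P onto AB: t = 0.78 (clamped to [0,1])
Closest point on segment: (-18.1791, 15.6169)
Distance: 14.9748

14.9748


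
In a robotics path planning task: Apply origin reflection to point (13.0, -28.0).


Reflection over origin: (x,y) -> (-x,-y)
(13, -28) -> (-13, 28)

(-13, 28)


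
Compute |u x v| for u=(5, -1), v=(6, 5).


|u x v| = |5*5 - (-1)*6|
= |25 - (-6)| = 31

31


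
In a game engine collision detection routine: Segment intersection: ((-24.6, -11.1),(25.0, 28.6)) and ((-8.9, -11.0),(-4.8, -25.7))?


Cross products: d1=-231.2, d2=660.69, d3=-618.33, d4=-1510.22
d1*d2 < 0 and d3*d4 < 0? no

No, they don't intersect


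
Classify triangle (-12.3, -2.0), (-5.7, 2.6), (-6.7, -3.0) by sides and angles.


Side lengths squared: AB^2=64.72, BC^2=32.36, CA^2=32.36
Sorted: [32.36, 32.36, 64.72]
By sides: Isosceles, By angles: Right

Isosceles, Right


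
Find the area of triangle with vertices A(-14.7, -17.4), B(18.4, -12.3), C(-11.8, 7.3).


Area = |x_A(y_B-y_C) + x_B(y_C-y_A) + x_C(y_A-y_B)|/2
= |288.12 + 454.48 + 60.18|/2
= 802.78/2 = 401.39

401.39


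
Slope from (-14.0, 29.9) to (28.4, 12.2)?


slope = (y2-y1)/(x2-x1) = (12.2-29.9)/(28.4-(-14)) = (-17.7)/42.4 = -0.4175

-0.4175


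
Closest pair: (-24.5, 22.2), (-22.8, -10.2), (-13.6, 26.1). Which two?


d(P0,P1) = 32.4446, d(P0,P2) = 11.5767, d(P1,P2) = 37.4477
Closest: P0 and P2

Closest pair: (-24.5, 22.2) and (-13.6, 26.1), distance = 11.5767


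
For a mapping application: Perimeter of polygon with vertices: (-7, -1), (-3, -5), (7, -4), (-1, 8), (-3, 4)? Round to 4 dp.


Sides: (-7, -1)->(-3, -5): sqrt(32) = 5.656854, (-3, -5)->(7, -4): sqrt(101) = 10.049876, (7, -4)->(-1, 8): sqrt(208) = 14.422205, (-1, 8)->(-3, 4): sqrt(20) = 4.472136, (-3, 4)->(-7, -1): sqrt(41) = 6.403124
Sum = 41.004195
Perimeter = 41.0042

41.0042


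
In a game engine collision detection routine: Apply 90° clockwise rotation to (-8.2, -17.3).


90° CW: (x,y) -> (y, -x)
(-8.2,-17.3) -> (-17.3, 8.2)

(-17.3, 8.2)


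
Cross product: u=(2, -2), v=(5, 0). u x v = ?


u x v = u_x*v_y - u_y*v_x = 2*0 - (-2)*5
= 0 - (-10) = 10

10


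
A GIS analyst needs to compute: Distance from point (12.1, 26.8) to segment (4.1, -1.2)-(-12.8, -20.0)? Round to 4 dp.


Project P onto AB: t = 0 (clamped to [0,1])
Closest point on segment: (4.1, -1.2)
Distance: 29.1204

29.1204


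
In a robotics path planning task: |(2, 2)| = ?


|u| = sqrt(2^2 + 2^2) = sqrt(8) = 2.8284

2.8284


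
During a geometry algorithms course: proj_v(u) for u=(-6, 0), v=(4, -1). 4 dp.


u.v = -24, |v| = sqrt(17) = 4.1231
Scalar projection = u.v / |v| = -24 / sqrt(17) = -5.8209

-5.8209


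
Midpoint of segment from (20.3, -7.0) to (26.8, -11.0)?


M = ((20.3+26.8)/2, ((-7)+(-11))/2)
= (23.55, -9)

(23.55, -9)


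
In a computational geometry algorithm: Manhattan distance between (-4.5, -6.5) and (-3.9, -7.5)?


|(-4.5)-(-3.9)| + |(-6.5)-(-7.5)| = 0.6 + 1 = 1.6

1.6


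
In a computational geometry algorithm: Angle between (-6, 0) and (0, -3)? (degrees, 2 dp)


u.v = 0, |u| = sqrt(36) = 6, |v| = sqrt(9) = 3
cos(theta) = u.v/(|u||v|) = 0/sqrt(324) = 0
theta = acos(0) = 90 degrees

90 degrees


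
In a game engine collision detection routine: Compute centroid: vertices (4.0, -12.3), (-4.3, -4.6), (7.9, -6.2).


Centroid = ((x_A+x_B+x_C)/3, (y_A+y_B+y_C)/3)
= ((4+(-4.3)+7.9)/3, ((-12.3)+(-4.6)+(-6.2))/3)
= (2.5333, -7.7)

(2.5333, -7.7)


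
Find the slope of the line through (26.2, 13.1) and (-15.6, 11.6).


slope = (y2-y1)/(x2-x1) = (11.6-13.1)/((-15.6)-26.2) = (-1.5)/(-41.8) = 0.0359

0.0359


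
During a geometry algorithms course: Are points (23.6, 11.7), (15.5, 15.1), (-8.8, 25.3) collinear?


Cross product: (15.5-23.6)*(25.3-11.7) - (15.1-11.7)*((-8.8)-23.6)
= 0

Yes, collinear


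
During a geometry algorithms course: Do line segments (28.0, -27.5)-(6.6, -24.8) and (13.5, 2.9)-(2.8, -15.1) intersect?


Cross products: d1=586.28, d2=172.19, d3=-611.41, d4=-197.32
d1*d2 < 0 and d3*d4 < 0? no

No, they don't intersect


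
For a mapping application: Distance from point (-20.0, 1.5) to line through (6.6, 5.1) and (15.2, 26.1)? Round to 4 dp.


|cross product| = 527.64
|line direction| = sqrt(514.96) = 22.6927
Distance = 527.64/sqrt(514.96) = 23.2515

23.2515


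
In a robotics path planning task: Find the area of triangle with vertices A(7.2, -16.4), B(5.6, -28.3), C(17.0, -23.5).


Area = |x_A(y_B-y_C) + x_B(y_C-y_A) + x_C(y_A-y_B)|/2
= |(-34.56) + (-39.76) + 202.3|/2
= 127.98/2 = 63.99

63.99


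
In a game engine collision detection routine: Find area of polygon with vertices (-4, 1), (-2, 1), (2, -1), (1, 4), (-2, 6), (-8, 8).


Shoelace sum: ((-4)*1 - (-2)*1) + ((-2)*(-1) - 2*1) + (2*4 - 1*(-1)) + (1*6 - (-2)*4) + ((-2)*8 - (-8)*6) + ((-8)*1 - (-4)*8)
= 77
Area = |77|/2 = 38.5

38.5


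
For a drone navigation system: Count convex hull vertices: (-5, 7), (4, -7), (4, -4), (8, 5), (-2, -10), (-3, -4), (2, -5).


Convex hull vertices (CCW): (-5, 7), (-2, -10), (4, -7), (8, 5)
Count = 4

4


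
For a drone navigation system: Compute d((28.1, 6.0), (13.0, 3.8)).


dx=-15.1, dy=-2.2
d^2 = (-15.1)^2 + (-2.2)^2 = 232.85
d = sqrt(232.85) = 15.2594

15.2594


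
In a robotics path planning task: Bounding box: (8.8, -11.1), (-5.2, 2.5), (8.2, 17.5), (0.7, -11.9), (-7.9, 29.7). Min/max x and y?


x range: [-7.9, 8.8]
y range: [-11.9, 29.7]
Bounding box: (-7.9,-11.9) to (8.8,29.7)

(-7.9,-11.9) to (8.8,29.7)


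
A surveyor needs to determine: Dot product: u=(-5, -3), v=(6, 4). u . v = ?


u . v = u_x*v_x + u_y*v_y = (-5)*6 + (-3)*4
= (-30) + (-12) = -42

-42


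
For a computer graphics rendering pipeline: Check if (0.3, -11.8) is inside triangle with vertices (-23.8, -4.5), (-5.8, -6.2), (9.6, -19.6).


Cross products: AB x AP = -90.43, BC x BP = -4.5, CA x CP = -120.09
All same sign? yes

Yes, inside


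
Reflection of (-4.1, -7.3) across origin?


Reflection over origin: (x,y) -> (-x,-y)
(-4.1, -7.3) -> (4.1, 7.3)

(4.1, 7.3)


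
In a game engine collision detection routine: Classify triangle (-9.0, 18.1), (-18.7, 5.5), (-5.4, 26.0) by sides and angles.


Side lengths squared: AB^2=252.85, BC^2=597.14, CA^2=75.37
Sorted: [75.37, 252.85, 597.14]
By sides: Scalene, By angles: Obtuse

Scalene, Obtuse


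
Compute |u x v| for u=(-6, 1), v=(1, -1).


|u x v| = |(-6)*(-1) - 1*1|
= |6 - 1| = 5

5


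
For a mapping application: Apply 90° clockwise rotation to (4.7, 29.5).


90° CW: (x,y) -> (y, -x)
(4.7,29.5) -> (29.5, -4.7)

(29.5, -4.7)


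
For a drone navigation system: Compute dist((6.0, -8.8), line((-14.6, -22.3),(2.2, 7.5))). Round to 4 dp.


|cross product| = 387.08
|line direction| = sqrt(1170.28) = 34.2094
Distance = 387.08/sqrt(1170.28) = 11.315

11.315


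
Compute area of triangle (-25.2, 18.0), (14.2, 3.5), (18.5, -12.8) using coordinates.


Area = |x_A(y_B-y_C) + x_B(y_C-y_A) + x_C(y_A-y_B)|/2
= |(-410.76) + (-437.36) + 268.25|/2
= 579.87/2 = 289.935

289.935


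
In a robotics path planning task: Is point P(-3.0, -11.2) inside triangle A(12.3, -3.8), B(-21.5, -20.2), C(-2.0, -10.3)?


Cross products: AB x AP = -0.8, BC x BP = -7.65, CA x CP = -6.37
All same sign? yes

Yes, inside


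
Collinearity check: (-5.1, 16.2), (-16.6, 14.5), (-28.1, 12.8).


Cross product: ((-16.6)-(-5.1))*(12.8-16.2) - (14.5-16.2)*((-28.1)-(-5.1))
= 0

Yes, collinear


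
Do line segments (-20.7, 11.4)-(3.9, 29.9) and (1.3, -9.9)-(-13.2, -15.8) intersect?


Cross products: d1=-438.65, d2=-561.76, d3=-930.98, d4=-807.87
d1*d2 < 0 and d3*d4 < 0? no

No, they don't intersect


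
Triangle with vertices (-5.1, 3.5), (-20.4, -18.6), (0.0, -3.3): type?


Side lengths squared: AB^2=722.5, BC^2=650.25, CA^2=72.25
Sorted: [72.25, 650.25, 722.5]
By sides: Scalene, By angles: Right

Scalene, Right


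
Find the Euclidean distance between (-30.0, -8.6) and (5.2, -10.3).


dx=35.2, dy=-1.7
d^2 = 35.2^2 + (-1.7)^2 = 1241.93
d = sqrt(1241.93) = 35.241

35.241


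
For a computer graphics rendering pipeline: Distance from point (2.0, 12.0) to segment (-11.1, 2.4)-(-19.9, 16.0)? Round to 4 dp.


Project P onto AB: t = 0.0582 (clamped to [0,1])
Closest point on segment: (-11.6124, 3.192)
Distance: 16.2136

16.2136


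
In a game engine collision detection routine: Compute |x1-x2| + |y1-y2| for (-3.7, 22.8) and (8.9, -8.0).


|(-3.7)-8.9| + |22.8-(-8)| = 12.6 + 30.8 = 43.4

43.4


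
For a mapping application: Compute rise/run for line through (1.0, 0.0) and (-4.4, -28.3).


slope = (y2-y1)/(x2-x1) = ((-28.3)-0)/((-4.4)-1) = (-28.3)/(-5.4) = 5.2407

5.2407


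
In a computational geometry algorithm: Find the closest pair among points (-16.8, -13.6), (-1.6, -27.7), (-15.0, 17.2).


d(P0,P1) = 20.7328, d(P0,P2) = 30.8526, d(P1,P2) = 46.8569
Closest: P0 and P1

Closest pair: (-16.8, -13.6) and (-1.6, -27.7), distance = 20.7328


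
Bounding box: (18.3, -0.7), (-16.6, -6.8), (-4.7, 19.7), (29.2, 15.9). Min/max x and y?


x range: [-16.6, 29.2]
y range: [-6.8, 19.7]
Bounding box: (-16.6,-6.8) to (29.2,19.7)

(-16.6,-6.8) to (29.2,19.7)


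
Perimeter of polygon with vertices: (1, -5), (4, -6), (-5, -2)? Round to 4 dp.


Sides: (1, -5)->(4, -6): sqrt(10) = 3.162278, (4, -6)->(-5, -2): sqrt(97) = 9.848858, (-5, -2)->(1, -5): sqrt(45) = 6.708204
Sum = 19.71934
Perimeter = 19.7193

19.7193


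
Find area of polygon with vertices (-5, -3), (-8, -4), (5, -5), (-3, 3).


Shoelace sum: ((-5)*(-4) - (-8)*(-3)) + ((-8)*(-5) - 5*(-4)) + (5*3 - (-3)*(-5)) + ((-3)*(-3) - (-5)*3)
= 80
Area = |80|/2 = 40

40


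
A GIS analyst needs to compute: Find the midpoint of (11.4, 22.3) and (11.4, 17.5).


M = ((11.4+11.4)/2, (22.3+17.5)/2)
= (11.4, 19.9)

(11.4, 19.9)


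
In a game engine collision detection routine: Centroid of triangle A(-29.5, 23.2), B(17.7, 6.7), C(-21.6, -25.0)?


Centroid = ((x_A+x_B+x_C)/3, (y_A+y_B+y_C)/3)
= (((-29.5)+17.7+(-21.6))/3, (23.2+6.7+(-25))/3)
= (-11.1333, 1.6333)

(-11.1333, 1.6333)


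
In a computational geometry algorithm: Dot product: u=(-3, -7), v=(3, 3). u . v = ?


u . v = u_x*v_x + u_y*v_y = (-3)*3 + (-7)*3
= (-9) + (-21) = -30

-30


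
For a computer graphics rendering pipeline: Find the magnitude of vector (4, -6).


|u| = sqrt(4^2 + (-6)^2) = sqrt(52) = 7.2111

7.2111


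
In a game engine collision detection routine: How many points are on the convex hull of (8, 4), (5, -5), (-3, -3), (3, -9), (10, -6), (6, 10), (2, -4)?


Convex hull vertices (CCW): (-3, -3), (3, -9), (10, -6), (8, 4), (6, 10)
Count = 5

5


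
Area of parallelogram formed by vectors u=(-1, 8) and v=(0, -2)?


|u x v| = |(-1)*(-2) - 8*0|
= |2 - 0| = 2

2


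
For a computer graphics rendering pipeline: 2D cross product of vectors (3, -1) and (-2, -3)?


u x v = u_x*v_y - u_y*v_x = 3*(-3) - (-1)*(-2)
= (-9) - 2 = -11

-11


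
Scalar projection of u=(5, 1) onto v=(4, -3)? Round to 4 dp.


u.v = 17, |v| = sqrt(25) = 5
Scalar projection = u.v / |v| = 17 / sqrt(25) = 3.4

3.4


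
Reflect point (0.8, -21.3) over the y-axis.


Reflection over y-axis: (x,y) -> (-x,y)
(0.8, -21.3) -> (-0.8, -21.3)

(-0.8, -21.3)


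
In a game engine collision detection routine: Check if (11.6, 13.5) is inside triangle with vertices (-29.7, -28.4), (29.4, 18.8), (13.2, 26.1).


Cross products: AB x AP = 526.93, BC x BP = 215.8, CA x CP = 453.34
All same sign? yes

Yes, inside


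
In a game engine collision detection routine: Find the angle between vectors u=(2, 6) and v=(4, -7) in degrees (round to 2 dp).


u.v = -34, |u| = sqrt(40) = 6.3246, |v| = sqrt(65) = 8.0623
cos(theta) = u.v/(|u||v|) = -34/sqrt(2600) = -0.666795
theta = acos(-0.666795) = 131.82 degrees

131.82 degrees


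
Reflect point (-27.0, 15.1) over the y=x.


Reflection over y=x: (x,y) -> (y,x)
(-27, 15.1) -> (15.1, -27)

(15.1, -27)


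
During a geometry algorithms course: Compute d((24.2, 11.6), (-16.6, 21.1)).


dx=-40.8, dy=9.5
d^2 = (-40.8)^2 + 9.5^2 = 1754.89
d = sqrt(1754.89) = 41.8914

41.8914


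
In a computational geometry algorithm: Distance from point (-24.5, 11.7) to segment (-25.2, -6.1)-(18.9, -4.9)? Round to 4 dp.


Project P onto AB: t = 0.0268 (clamped to [0,1])
Closest point on segment: (-24.0165, -6.0678)
Distance: 17.7744

17.7744


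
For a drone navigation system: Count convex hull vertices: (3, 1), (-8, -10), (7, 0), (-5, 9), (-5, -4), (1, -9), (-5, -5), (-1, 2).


Convex hull vertices (CCW): (-8, -10), (1, -9), (7, 0), (-5, 9)
Count = 4

4


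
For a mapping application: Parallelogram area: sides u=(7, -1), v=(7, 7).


|u x v| = |7*7 - (-1)*7|
= |49 - (-7)| = 56

56


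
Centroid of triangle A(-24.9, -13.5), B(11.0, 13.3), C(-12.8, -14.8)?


Centroid = ((x_A+x_B+x_C)/3, (y_A+y_B+y_C)/3)
= (((-24.9)+11+(-12.8))/3, ((-13.5)+13.3+(-14.8))/3)
= (-8.9, -5)

(-8.9, -5)


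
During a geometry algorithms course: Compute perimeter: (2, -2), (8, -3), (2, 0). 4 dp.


Sides: (2, -2)->(8, -3): sqrt(37) = 6.082763, (8, -3)->(2, 0): sqrt(45) = 6.708204, (2, 0)->(2, -2): sqrt(4) = 2
Sum = 14.790967
Perimeter = 14.791

14.791


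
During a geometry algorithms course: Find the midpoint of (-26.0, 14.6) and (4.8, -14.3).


M = (((-26)+4.8)/2, (14.6+(-14.3))/2)
= (-10.6, 0.15)

(-10.6, 0.15)


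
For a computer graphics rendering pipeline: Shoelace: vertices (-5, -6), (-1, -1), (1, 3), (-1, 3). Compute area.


Shoelace sum: ((-5)*(-1) - (-1)*(-6)) + ((-1)*3 - 1*(-1)) + (1*3 - (-1)*3) + ((-1)*(-6) - (-5)*3)
= 24
Area = |24|/2 = 12

12


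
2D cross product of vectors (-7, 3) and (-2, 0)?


u x v = u_x*v_y - u_y*v_x = (-7)*0 - 3*(-2)
= 0 - (-6) = 6

6


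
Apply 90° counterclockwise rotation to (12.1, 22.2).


90° CCW: (x,y) -> (-y, x)
(12.1,22.2) -> (-22.2, 12.1)

(-22.2, 12.1)


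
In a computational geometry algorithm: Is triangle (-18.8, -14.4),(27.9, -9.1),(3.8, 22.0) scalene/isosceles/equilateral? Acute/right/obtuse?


Side lengths squared: AB^2=2208.98, BC^2=1548.02, CA^2=1835.72
Sorted: [1548.02, 1835.72, 2208.98]
By sides: Scalene, By angles: Acute

Scalene, Acute


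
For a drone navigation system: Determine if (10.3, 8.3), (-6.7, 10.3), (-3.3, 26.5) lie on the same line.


Cross product: ((-6.7)-10.3)*(26.5-8.3) - (10.3-8.3)*((-3.3)-10.3)
= -282.2

No, not collinear


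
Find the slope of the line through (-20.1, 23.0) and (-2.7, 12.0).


slope = (y2-y1)/(x2-x1) = (12-23)/((-2.7)-(-20.1)) = (-11)/17.4 = -0.6322

-0.6322


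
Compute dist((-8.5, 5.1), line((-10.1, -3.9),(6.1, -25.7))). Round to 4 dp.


|cross product| = 180.68
|line direction| = sqrt(737.68) = 27.1603
Distance = 180.68/sqrt(737.68) = 6.6524

6.6524


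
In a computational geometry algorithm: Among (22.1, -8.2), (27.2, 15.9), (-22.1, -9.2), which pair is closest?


d(P0,P1) = 24.6337, d(P0,P2) = 44.2113, d(P1,P2) = 55.3218
Closest: P0 and P1

Closest pair: (22.1, -8.2) and (27.2, 15.9), distance = 24.6337


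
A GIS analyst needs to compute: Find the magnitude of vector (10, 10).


|u| = sqrt(10^2 + 10^2) = sqrt(200) = 14.1421

14.1421


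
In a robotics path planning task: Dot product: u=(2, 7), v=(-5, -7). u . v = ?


u . v = u_x*v_x + u_y*v_y = 2*(-5) + 7*(-7)
= (-10) + (-49) = -59

-59


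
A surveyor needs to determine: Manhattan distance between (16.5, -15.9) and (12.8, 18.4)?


|16.5-12.8| + |(-15.9)-18.4| = 3.7 + 34.3 = 38

38


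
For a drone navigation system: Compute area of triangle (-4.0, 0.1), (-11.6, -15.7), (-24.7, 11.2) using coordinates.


Area = |x_A(y_B-y_C) + x_B(y_C-y_A) + x_C(y_A-y_B)|/2
= |107.6 + (-128.76) + (-390.26)|/2
= 411.42/2 = 205.71

205.71


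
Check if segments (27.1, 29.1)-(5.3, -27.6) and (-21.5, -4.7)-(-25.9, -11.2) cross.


Cross products: d1=167.18, d2=274.96, d3=-2018.78, d4=-2126.56
d1*d2 < 0 and d3*d4 < 0? no

No, they don't intersect


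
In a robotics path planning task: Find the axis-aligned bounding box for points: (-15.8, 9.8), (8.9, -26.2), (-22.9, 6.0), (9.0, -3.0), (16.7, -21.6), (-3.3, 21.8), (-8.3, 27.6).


x range: [-22.9, 16.7]
y range: [-26.2, 27.6]
Bounding box: (-22.9,-26.2) to (16.7,27.6)

(-22.9,-26.2) to (16.7,27.6)


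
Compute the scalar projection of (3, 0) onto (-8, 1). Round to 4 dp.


u.v = -24, |v| = sqrt(65) = 8.0623
Scalar projection = u.v / |v| = -24 / sqrt(65) = -2.9768

-2.9768


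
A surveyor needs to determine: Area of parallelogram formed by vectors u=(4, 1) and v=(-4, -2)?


|u x v| = |4*(-2) - 1*(-4)|
= |(-8) - (-4)| = 4

4


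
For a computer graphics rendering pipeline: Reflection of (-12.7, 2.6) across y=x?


Reflection over y=x: (x,y) -> (y,x)
(-12.7, 2.6) -> (2.6, -12.7)

(2.6, -12.7)


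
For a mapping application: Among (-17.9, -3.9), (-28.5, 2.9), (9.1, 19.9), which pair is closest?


d(P0,P1) = 12.5936, d(P0,P2) = 35.9922, d(P1,P2) = 41.2645
Closest: P0 and P1

Closest pair: (-17.9, -3.9) and (-28.5, 2.9), distance = 12.5936


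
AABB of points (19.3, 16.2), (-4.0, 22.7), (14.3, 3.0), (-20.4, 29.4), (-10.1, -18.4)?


x range: [-20.4, 19.3]
y range: [-18.4, 29.4]
Bounding box: (-20.4,-18.4) to (19.3,29.4)

(-20.4,-18.4) to (19.3,29.4)


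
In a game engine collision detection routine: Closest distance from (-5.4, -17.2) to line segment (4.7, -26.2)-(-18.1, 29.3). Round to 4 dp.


Project P onto AB: t = 0.2027 (clamped to [0,1])
Closest point on segment: (0.0782, -14.9495)
Distance: 5.9224

5.9224


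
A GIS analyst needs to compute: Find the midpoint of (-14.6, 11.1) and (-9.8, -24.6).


M = (((-14.6)+(-9.8))/2, (11.1+(-24.6))/2)
= (-12.2, -6.75)

(-12.2, -6.75)
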